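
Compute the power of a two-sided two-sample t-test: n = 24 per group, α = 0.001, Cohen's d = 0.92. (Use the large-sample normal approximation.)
Power ≈ 0.46

Power calculation (two-sample t-test, normal approximation):
z_β = d · √(n/2) - z_{α/2}
z_β = 0.92 · √(24/2) - 3.291
z_β = 0.92 · 3.464 - 3.291
z_β = -0.104

Power = Φ(z_β) = Φ(-0.104) ≈ 0.459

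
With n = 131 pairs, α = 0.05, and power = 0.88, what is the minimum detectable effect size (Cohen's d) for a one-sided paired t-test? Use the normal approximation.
d ≈ 0.25

Minimum detectable effect (paired t-test, normal approximation):
d = (z_α + z_β) / √n
d = (1.645 + 1.175) / √131
d = 2.820 / 11.446
d ≈ 0.25

By Cohen's convention (0.2 small / 0.5 medium / 0.8 large): small effect.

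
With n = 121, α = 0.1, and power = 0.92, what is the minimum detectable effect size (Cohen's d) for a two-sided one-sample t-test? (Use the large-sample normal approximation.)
d ≈ 0.28

Minimum detectable effect (one-sample t-test, normal approximation):
d = (z_{α/2} + z_β) / √n
d = (1.645 + 1.405) / √121
d = 3.050 / 11.000
d ≈ 0.28

By Cohen's convention (0.2 small / 0.5 medium / 0.8 large): small effect.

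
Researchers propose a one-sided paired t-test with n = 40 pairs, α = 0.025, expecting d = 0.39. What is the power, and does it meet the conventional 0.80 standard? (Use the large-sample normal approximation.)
Power ≈ 0.69; the study is underpowered (power < 0.80)

Power calculation (paired t-test, normal approximation):
z_β = d · √n - z_α
z_β = 0.39 · √40 - 1.960
z_β = 0.39 · 6.325 - 1.960
z_β = 0.507

Power = Φ(z_β) = Φ(0.507) ≈ 0.694

Effect size d = 0.39 is small by Cohen's convention (0.2/0.5/0.8).

Threshold: power ≥ 0.80 is conventionally adequate.
Power ≈ 0.69 → the study is underpowered (power < 0.80).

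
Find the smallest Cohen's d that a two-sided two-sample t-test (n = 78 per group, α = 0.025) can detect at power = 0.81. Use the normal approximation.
d ≈ 0.50

Minimum detectable effect (two-sample t-test, normal approximation):
d = (z_{α/2} + z_β) / √(n/2)
d = (2.241 + 0.878) / √(78/2)
d = 3.119 / 6.245
d ≈ 0.50

By Cohen's convention (0.2 small / 0.5 medium / 0.8 large): medium effect.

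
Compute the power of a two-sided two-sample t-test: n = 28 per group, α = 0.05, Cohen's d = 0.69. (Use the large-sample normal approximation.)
Power ≈ 0.73

Power calculation (two-sample t-test, normal approximation):
z_β = d · √(n/2) - z_{α/2}
z_β = 0.69 · √(28/2) - 1.960
z_β = 0.69 · 3.742 - 1.960
z_β = 0.622

Power = Φ(z_β) = Φ(0.622) ≈ 0.733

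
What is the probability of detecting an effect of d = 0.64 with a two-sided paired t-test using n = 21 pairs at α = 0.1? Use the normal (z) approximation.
Power ≈ 0.90

Power calculation (paired t-test, normal approximation):
z_β = d · √n - z_{α/2}
z_β = 0.64 · √21 - 1.645
z_β = 0.64 · 4.583 - 1.645
z_β = 1.288

Power = Φ(z_β) = Φ(1.288) ≈ 0.901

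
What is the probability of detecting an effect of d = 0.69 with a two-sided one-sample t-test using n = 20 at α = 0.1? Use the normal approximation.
Power ≈ 0.93

Power calculation (one-sample t-test, normal approximation):
z_β = d · √n - z_{α/2}
z_β = 0.69 · √20 - 1.645
z_β = 0.69 · 4.472 - 1.645
z_β = 1.441

Power = Φ(z_β) = Φ(1.441) ≈ 0.925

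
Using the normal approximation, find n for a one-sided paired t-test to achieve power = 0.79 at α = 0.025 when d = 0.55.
n = 26 pairs

Sample size formula (paired t-test, normal approximation):
n = ((z_α + z_β) / d)²

z_α = 1.960 (for α = 0.025, one-sided)
z_β = 0.806 (for power = 0.79)
d = 0.55

n = ((1.960 + 0.806) / 0.55)²
n = (5.029)²
n ≈ 25.29
Round up to the next whole number: n = 26 pairs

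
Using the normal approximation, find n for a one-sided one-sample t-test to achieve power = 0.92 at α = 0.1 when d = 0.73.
n = 14

Sample size formula (one-sample t-test, normal approximation):
n = ((z_α + z_β) / d)²

z_α = 1.282 (for α = 0.1, one-sided)
z_β = 1.405 (for power = 0.92)
d = 0.73

n = ((1.282 + 1.405) / 0.73)²
n = (3.681)²
n ≈ 13.55
Round up to the next whole number: n = 14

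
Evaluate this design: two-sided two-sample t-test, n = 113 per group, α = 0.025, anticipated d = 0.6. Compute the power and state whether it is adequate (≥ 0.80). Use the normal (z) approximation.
Power ≈ 0.99; the study is adequately powered (power ≥ 0.80)

Power calculation (two-sample t-test, normal approximation):
z_β = d · √(n/2) - z_{α/2}
z_β = 0.6 · √(113/2) - 2.241
z_β = 0.6 · 7.517 - 2.241
z_β = 2.269

Power = Φ(z_β) = Φ(2.269) ≈ 0.988

Effect size d = 0.6 is medium by Cohen's convention (0.2/0.5/0.8).

Threshold: power ≥ 0.80 is conventionally adequate.
Power ≈ 0.99 → the study is adequately powered (power ≥ 0.80).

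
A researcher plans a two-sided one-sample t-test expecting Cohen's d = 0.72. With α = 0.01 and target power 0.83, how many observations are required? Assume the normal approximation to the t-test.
n = 25

Sample size formula (one-sample t-test, normal approximation):
n = ((z_{α/2} + z_β) / d)²

z_{α/2} = 2.576 (for α = 0.01, two-sided)
z_β = 0.954 (for power = 0.83)
d = 0.72

n = ((2.576 + 0.954) / 0.72)²
n = (4.903)²
n ≈ 24.04
Round up to the next whole number: n = 25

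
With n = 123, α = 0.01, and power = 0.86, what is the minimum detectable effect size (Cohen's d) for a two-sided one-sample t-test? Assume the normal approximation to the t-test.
d ≈ 0.33

Minimum detectable effect (one-sample t-test, normal approximation):
d = (z_{α/2} + z_β) / √n
d = (2.576 + 1.080) / √123
d = 3.656 / 11.091
d ≈ 0.33

By Cohen's convention (0.2 small / 0.5 medium / 0.8 large): small effect.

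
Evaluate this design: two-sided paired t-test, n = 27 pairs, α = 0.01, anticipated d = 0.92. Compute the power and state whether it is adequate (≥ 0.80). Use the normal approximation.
Power ≈ 0.99; the study is adequately powered (power ≥ 0.80)

Power calculation (paired t-test, normal approximation):
z_β = d · √n - z_{α/2}
z_β = 0.92 · √27 - 2.576
z_β = 0.92 · 5.196 - 2.576
z_β = 2.205

Power = Φ(z_β) = Φ(2.205) ≈ 0.986

Effect size d = 0.92 is large by Cohen's convention (0.2/0.5/0.8).

Threshold: power ≥ 0.80 is conventionally adequate.
Power ≈ 0.99 → the study is adequately powered (power ≥ 0.80).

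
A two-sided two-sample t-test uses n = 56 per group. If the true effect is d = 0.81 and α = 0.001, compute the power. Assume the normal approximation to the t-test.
Power ≈ 0.84

Power calculation (two-sample t-test, normal approximation):
z_β = d · √(n/2) - z_{α/2}
z_β = 0.81 · √(56/2) - 3.291
z_β = 0.81 · 5.292 - 3.291
z_β = 0.996

Power = Φ(z_β) = Φ(0.996) ≈ 0.840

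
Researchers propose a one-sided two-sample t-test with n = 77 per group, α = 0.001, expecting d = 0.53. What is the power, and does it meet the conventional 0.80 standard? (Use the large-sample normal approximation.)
Power ≈ 0.58; the study is underpowered (power < 0.80)

Power calculation (two-sample t-test, normal approximation):
z_β = d · √(n/2) - z_α
z_β = 0.53 · √(77/2) - 3.090
z_β = 0.53 · 6.205 - 3.090
z_β = 0.198

Power = Φ(z_β) = Φ(0.198) ≈ 0.579

Effect size d = 0.53 is medium by Cohen's convention (0.2/0.5/0.8).

Threshold: power ≥ 0.80 is conventionally adequate.
Power ≈ 0.58 → the study is underpowered (power < 0.80).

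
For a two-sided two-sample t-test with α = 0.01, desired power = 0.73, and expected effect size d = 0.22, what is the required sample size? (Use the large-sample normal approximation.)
n = 421 per group

Sample size formula (two-sample t-test, normal approximation):
n = 2 · ((z_{α/2} + z_β) / d)²

z_{α/2} = 2.576 (for α = 0.01, two-sided)
z_β = 0.613 (for power = 0.73)
d = 0.22

n = 2 · ((2.576 + 0.613) / 0.22)²
n = 2 · (14.495)²
n ≈ 420.21
Round up to the next whole number: n = 421 per group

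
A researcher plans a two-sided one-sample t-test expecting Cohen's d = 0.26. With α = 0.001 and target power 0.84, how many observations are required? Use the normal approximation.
n = 272

Sample size formula (one-sample t-test, normal approximation):
n = ((z_{α/2} + z_β) / d)²

z_{α/2} = 3.291 (for α = 0.001, two-sided)
z_β = 0.994 (for power = 0.84)
d = 0.26

n = ((3.291 + 0.994) / 0.26)²
n = (16.481)²
n ≈ 271.62
Round up to the next whole number: n = 272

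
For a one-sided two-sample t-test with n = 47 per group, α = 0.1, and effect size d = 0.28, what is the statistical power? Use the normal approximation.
Power ≈ 0.53

Power calculation (two-sample t-test, normal approximation):
z_β = d · √(n/2) - z_α
z_β = 0.28 · √(47/2) - 1.282
z_β = 0.28 · 4.848 - 1.282
z_β = 0.076

Power = Φ(z_β) = Φ(0.076) ≈ 0.530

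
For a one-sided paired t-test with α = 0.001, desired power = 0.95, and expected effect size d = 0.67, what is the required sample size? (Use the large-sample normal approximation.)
n = 50 pairs

Sample size formula (paired t-test, normal approximation):
n = ((z_α + z_β) / d)²

z_α = 3.090 (for α = 0.001, one-sided)
z_β = 1.645 (for power = 0.95)
d = 0.67

n = ((3.090 + 1.645) / 0.67)²
n = (7.067)²
n ≈ 49.94
Round up to the next whole number: n = 50 pairs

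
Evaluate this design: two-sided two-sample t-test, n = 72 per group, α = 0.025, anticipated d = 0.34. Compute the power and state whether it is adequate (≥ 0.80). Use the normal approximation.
Power ≈ 0.42; the study is underpowered (power < 0.80)

Power calculation (two-sample t-test, normal approximation):
z_β = d · √(n/2) - z_{α/2}
z_β = 0.34 · √(72/2) - 2.241
z_β = 0.34 · 6.000 - 2.241
z_β = -0.201

Power = Φ(z_β) = Φ(-0.201) ≈ 0.420

Effect size d = 0.34 is small by Cohen's convention (0.2/0.5/0.8).

Threshold: power ≥ 0.80 is conventionally adequate.
Power ≈ 0.42 → the study is underpowered (power < 0.80).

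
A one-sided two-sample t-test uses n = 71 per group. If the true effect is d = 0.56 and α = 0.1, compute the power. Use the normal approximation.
Power ≈ 0.98

Power calculation (two-sample t-test, normal approximation):
z_β = d · √(n/2) - z_α
z_β = 0.56 · √(71/2) - 1.282
z_β = 0.56 · 5.958 - 1.282
z_β = 2.055

Power = Φ(z_β) = Φ(2.055) ≈ 0.980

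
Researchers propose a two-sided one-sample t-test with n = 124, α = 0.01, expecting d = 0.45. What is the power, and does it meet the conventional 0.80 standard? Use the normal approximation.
Power ≈ 0.99; the study is adequately powered (power ≥ 0.80)

Power calculation (one-sample t-test, normal approximation):
z_β = d · √n - z_{α/2}
z_β = 0.45 · √124 - 2.576
z_β = 0.45 · 11.136 - 2.576
z_β = 2.435

Power = Φ(z_β) = Φ(2.435) ≈ 0.993

Effect size d = 0.45 is small by Cohen's convention (0.2/0.5/0.8).

Threshold: power ≥ 0.80 is conventionally adequate.
Power ≈ 0.99 → the study is adequately powered (power ≥ 0.80).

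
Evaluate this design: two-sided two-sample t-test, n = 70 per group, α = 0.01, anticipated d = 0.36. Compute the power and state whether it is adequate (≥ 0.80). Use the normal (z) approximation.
Power ≈ 0.33; the study is underpowered (power < 0.80)

Power calculation (two-sample t-test, normal approximation):
z_β = d · √(n/2) - z_{α/2}
z_β = 0.36 · √(70/2) - 2.576
z_β = 0.36 · 5.916 - 2.576
z_β = -0.446

Power = Φ(z_β) = Φ(-0.446) ≈ 0.328

Effect size d = 0.36 is small by Cohen's convention (0.2/0.5/0.8).

Threshold: power ≥ 0.80 is conventionally adequate.
Power ≈ 0.33 → the study is underpowered (power < 0.80).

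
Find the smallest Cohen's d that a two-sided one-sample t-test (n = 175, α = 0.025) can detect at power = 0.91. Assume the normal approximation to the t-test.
d ≈ 0.27

Minimum detectable effect (one-sample t-test, normal approximation):
d = (z_{α/2} + z_β) / √n
d = (2.241 + 1.341) / √175
d = 3.582 / 13.229
d ≈ 0.27

By Cohen's convention (0.2 small / 0.5 medium / 0.8 large): small effect.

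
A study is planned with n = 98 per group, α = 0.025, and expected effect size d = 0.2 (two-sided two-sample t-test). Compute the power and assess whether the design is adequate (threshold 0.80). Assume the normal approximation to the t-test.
Power ≈ 0.20; the study is underpowered (power < 0.80)

Power calculation (two-sample t-test, normal approximation):
z_β = d · √(n/2) - z_{α/2}
z_β = 0.2 · √(98/2) - 2.241
z_β = 0.2 · 7.000 - 2.241
z_β = -0.841

Power = Φ(z_β) = Φ(-0.841) ≈ 0.200

Effect size d = 0.2 is small by Cohen's convention (0.2/0.5/0.8).

Threshold: power ≥ 0.80 is conventionally adequate.
Power ≈ 0.20 → the study is underpowered (power < 0.80).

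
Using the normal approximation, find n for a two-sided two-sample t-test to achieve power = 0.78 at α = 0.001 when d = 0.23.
n = 625 per group

Sample size formula (two-sample t-test, normal approximation):
n = 2 · ((z_{α/2} + z_β) / d)²

z_{α/2} = 3.291 (for α = 0.001, two-sided)
z_β = 0.772 (for power = 0.78)
d = 0.23

n = 2 · ((3.291 + 0.772) / 0.23)²
n = 2 · (17.665)²
n ≈ 624.10
Round up to the next whole number: n = 625 per group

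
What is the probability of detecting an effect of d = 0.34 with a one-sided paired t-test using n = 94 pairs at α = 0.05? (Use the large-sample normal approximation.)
Power ≈ 0.95

Power calculation (paired t-test, normal approximation):
z_β = d · √n - z_α
z_β = 0.34 · √94 - 1.645
z_β = 0.34 · 9.695 - 1.645
z_β = 1.652

Power = Φ(z_β) = Φ(1.652) ≈ 0.951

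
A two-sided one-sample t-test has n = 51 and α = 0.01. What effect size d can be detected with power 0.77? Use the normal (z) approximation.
d ≈ 0.46

Minimum detectable effect (one-sample t-test, normal approximation):
d = (z_{α/2} + z_β) / √n
d = (2.576 + 0.739) / √51
d = 3.315 / 7.141
d ≈ 0.46

By Cohen's convention (0.2 small / 0.5 medium / 0.8 large): small effect.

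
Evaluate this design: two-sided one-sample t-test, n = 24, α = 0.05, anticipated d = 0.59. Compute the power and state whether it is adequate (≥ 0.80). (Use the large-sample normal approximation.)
Power ≈ 0.82; the study is adequately powered (power ≥ 0.80)

Power calculation (one-sample t-test, normal approximation):
z_β = d · √n - z_{α/2}
z_β = 0.59 · √24 - 1.960
z_β = 0.59 · 4.899 - 1.960
z_β = 0.930

Power = Φ(z_β) = Φ(0.930) ≈ 0.824

Effect size d = 0.59 is medium by Cohen's convention (0.2/0.5/0.8).

Threshold: power ≥ 0.80 is conventionally adequate.
Power ≈ 0.82 → the study is adequately powered (power ≥ 0.80).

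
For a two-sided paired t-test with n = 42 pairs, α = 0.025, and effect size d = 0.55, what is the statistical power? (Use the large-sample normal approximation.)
Power ≈ 0.91

Power calculation (paired t-test, normal approximation):
z_β = d · √n - z_{α/2}
z_β = 0.55 · √42 - 2.241
z_β = 0.55 · 6.481 - 2.241
z_β = 1.323

Power = Φ(z_β) = Φ(1.323) ≈ 0.907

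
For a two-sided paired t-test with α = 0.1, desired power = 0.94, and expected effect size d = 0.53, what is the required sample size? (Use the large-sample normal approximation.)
n = 37 pairs

Sample size formula (paired t-test, normal approximation):
n = ((z_{α/2} + z_β) / d)²

z_{α/2} = 1.645 (for α = 0.1, two-sided)
z_β = 1.555 (for power = 0.94)
d = 0.53

n = ((1.645 + 1.555) / 0.53)²
n = (6.038)²
n ≈ 36.46
Round up to the next whole number: n = 37 pairs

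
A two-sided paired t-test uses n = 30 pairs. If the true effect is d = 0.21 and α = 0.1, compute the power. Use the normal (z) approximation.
Power ≈ 0.31

Power calculation (paired t-test, normal approximation):
z_β = d · √n - z_{α/2}
z_β = 0.21 · √30 - 1.645
z_β = 0.21 · 5.477 - 1.645
z_β = -0.495

Power = Φ(z_β) = Φ(-0.495) ≈ 0.310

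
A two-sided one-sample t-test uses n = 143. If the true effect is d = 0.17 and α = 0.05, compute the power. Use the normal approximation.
Power ≈ 0.53

Power calculation (one-sample t-test, normal approximation):
z_β = d · √n - z_{α/2}
z_β = 0.17 · √143 - 1.960
z_β = 0.17 · 11.958 - 1.960
z_β = 0.073

Power = Φ(z_β) = Φ(0.073) ≈ 0.529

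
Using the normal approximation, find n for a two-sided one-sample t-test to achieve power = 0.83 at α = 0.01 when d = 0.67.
n = 28

Sample size formula (one-sample t-test, normal approximation):
n = ((z_{α/2} + z_β) / d)²

z_{α/2} = 2.576 (for α = 0.01, two-sided)
z_β = 0.954 (for power = 0.83)
d = 0.67

n = ((2.576 + 0.954) / 0.67)²
n = (5.269)²
n ≈ 27.76
Round up to the next whole number: n = 28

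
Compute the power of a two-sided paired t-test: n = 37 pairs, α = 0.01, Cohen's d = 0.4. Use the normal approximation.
Power ≈ 0.44

Power calculation (paired t-test, normal approximation):
z_β = d · √n - z_{α/2}
z_β = 0.4 · √37 - 2.576
z_β = 0.4 · 6.083 - 2.576
z_β = -0.143

Power = Φ(z_β) = Φ(-0.143) ≈ 0.443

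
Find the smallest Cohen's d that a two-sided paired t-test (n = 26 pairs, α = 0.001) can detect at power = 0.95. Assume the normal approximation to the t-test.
d ≈ 0.97

Minimum detectable effect (paired t-test, normal approximation):
d = (z_{α/2} + z_β) / √n
d = (3.291 + 1.645) / √26
d = 4.935 / 5.099
d ≈ 0.97

By Cohen's convention (0.2 small / 0.5 medium / 0.8 large): large effect.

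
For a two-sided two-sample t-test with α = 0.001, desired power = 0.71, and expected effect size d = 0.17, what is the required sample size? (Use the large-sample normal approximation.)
n = 1023 per group

Sample size formula (two-sample t-test, normal approximation):
n = 2 · ((z_{α/2} + z_β) / d)²

z_{α/2} = 3.291 (for α = 0.001, two-sided)
z_β = 0.553 (for power = 0.71)
d = 0.17

n = 2 · ((3.291 + 0.553) / 0.17)²
n = 2 · (22.612)²
n ≈ 1022.61
Round up to the next whole number: n = 1023 per group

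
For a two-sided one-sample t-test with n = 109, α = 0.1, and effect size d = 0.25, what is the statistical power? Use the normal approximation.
Power ≈ 0.83

Power calculation (one-sample t-test, normal approximation):
z_β = d · √n - z_{α/2}
z_β = 0.25 · √109 - 1.645
z_β = 0.25 · 10.440 - 1.645
z_β = 0.965

Power = Φ(z_β) = Φ(0.965) ≈ 0.833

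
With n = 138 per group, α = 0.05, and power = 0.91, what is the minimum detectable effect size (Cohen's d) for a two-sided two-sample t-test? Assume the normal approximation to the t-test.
d ≈ 0.40

Minimum detectable effect (two-sample t-test, normal approximation):
d = (z_{α/2} + z_β) / √(n/2)
d = (1.960 + 1.341) / √(138/2)
d = 3.301 / 8.307
d ≈ 0.40

By Cohen's convention (0.2 small / 0.5 medium / 0.8 large): small effect.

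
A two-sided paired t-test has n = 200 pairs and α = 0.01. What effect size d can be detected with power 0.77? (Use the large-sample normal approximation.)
d ≈ 0.23

Minimum detectable effect (paired t-test, normal approximation):
d = (z_{α/2} + z_β) / √n
d = (2.576 + 0.739) / √200
d = 3.315 / 14.142
d ≈ 0.23

By Cohen's convention (0.2 small / 0.5 medium / 0.8 large): small effect.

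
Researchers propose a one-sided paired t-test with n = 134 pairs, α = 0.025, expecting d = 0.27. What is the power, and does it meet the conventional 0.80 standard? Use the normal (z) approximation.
Power ≈ 0.88; the study is adequately powered (power ≥ 0.80)

Power calculation (paired t-test, normal approximation):
z_β = d · √n - z_α
z_β = 0.27 · √134 - 1.960
z_β = 0.27 · 11.576 - 1.960
z_β = 1.166

Power = Φ(z_β) = Φ(1.166) ≈ 0.878

Effect size d = 0.27 is small by Cohen's convention (0.2/0.5/0.8).

Threshold: power ≥ 0.80 is conventionally adequate.
Power ≈ 0.88 → the study is adequately powered (power ≥ 0.80).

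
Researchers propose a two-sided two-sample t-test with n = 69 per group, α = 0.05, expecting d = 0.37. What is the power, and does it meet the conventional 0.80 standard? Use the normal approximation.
Power ≈ 0.58; the study is underpowered (power < 0.80)

Power calculation (two-sample t-test, normal approximation):
z_β = d · √(n/2) - z_{α/2}
z_β = 0.37 · √(69/2) - 1.960
z_β = 0.37 · 5.874 - 1.960
z_β = 0.213

Power = Φ(z_β) = Φ(0.213) ≈ 0.584

Effect size d = 0.37 is small by Cohen's convention (0.2/0.5/0.8).

Threshold: power ≥ 0.80 is conventionally adequate.
Power ≈ 0.58 → the study is underpowered (power < 0.80).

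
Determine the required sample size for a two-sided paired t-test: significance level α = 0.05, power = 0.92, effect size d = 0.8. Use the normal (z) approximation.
n = 18 pairs

Sample size formula (paired t-test, normal approximation):
n = ((z_{α/2} + z_β) / d)²

z_{α/2} = 1.960 (for α = 0.05, two-sided)
z_β = 1.405 (for power = 0.92)
d = 0.8

n = ((1.960 + 1.405) / 0.8)²
n = (4.206)²
n ≈ 17.69
Round up to the next whole number: n = 18 pairs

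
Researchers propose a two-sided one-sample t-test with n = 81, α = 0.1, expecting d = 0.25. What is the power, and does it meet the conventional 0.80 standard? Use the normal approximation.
Power ≈ 0.73; the study is underpowered (power < 0.80)

Power calculation (one-sample t-test, normal approximation):
z_β = d · √n - z_{α/2}
z_β = 0.25 · √81 - 1.645
z_β = 0.25 · 9.000 - 1.645
z_β = 0.605

Power = Φ(z_β) = Φ(0.605) ≈ 0.727

Effect size d = 0.25 is small by Cohen's convention (0.2/0.5/0.8).

Threshold: power ≥ 0.80 is conventionally adequate.
Power ≈ 0.73 → the study is underpowered (power < 0.80).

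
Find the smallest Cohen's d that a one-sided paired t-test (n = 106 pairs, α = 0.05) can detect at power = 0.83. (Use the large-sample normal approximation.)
d ≈ 0.25

Minimum detectable effect (paired t-test, normal approximation):
d = (z_α + z_β) / √n
d = (1.645 + 0.954) / √106
d = 2.599 / 10.296
d ≈ 0.25

By Cohen's convention (0.2 small / 0.5 medium / 0.8 large): small effect.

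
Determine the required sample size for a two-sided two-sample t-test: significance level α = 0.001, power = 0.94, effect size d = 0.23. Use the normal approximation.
n = 888 per group

Sample size formula (two-sample t-test, normal approximation):
n = 2 · ((z_{α/2} + z_β) / d)²

z_{α/2} = 3.291 (for α = 0.001, two-sided)
z_β = 1.555 (for power = 0.94)
d = 0.23

n = 2 · ((3.291 + 1.555) / 0.23)²
n = 2 · (21.070)²
n ≈ 887.89
Round up to the next whole number: n = 888 per group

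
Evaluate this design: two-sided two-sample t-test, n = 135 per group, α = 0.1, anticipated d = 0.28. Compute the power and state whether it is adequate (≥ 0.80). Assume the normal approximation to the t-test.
Power ≈ 0.74; the study is underpowered (power < 0.80)

Power calculation (two-sample t-test, normal approximation):
z_β = d · √(n/2) - z_{α/2}
z_β = 0.28 · √(135/2) - 1.645
z_β = 0.28 · 8.216 - 1.645
z_β = 0.656

Power = Φ(z_β) = Φ(0.656) ≈ 0.744

Effect size d = 0.28 is small by Cohen's convention (0.2/0.5/0.8).

Threshold: power ≥ 0.80 is conventionally adequate.
Power ≈ 0.74 → the study is underpowered (power < 0.80).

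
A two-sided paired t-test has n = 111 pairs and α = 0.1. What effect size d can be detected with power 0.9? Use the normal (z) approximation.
d ≈ 0.28

Minimum detectable effect (paired t-test, normal approximation):
d = (z_{α/2} + z_β) / √n
d = (1.645 + 1.282) / √111
d = 2.926 / 10.536
d ≈ 0.28

By Cohen's convention (0.2 small / 0.5 medium / 0.8 large): small effect.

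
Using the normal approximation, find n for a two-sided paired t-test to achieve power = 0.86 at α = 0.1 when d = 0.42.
n = 43 pairs

Sample size formula (paired t-test, normal approximation):
n = ((z_{α/2} + z_β) / d)²

z_{α/2} = 1.645 (for α = 0.1, two-sided)
z_β = 1.080 (for power = 0.86)
d = 0.42

n = ((1.645 + 1.080) / 0.42)²
n = (6.488)²
n ≈ 42.09
Round up to the next whole number: n = 43 pairs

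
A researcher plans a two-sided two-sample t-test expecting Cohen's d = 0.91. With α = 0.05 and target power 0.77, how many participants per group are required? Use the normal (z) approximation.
n = 18 per group

Sample size formula (two-sample t-test, normal approximation):
n = 2 · ((z_{α/2} + z_β) / d)²

z_{α/2} = 1.960 (for α = 0.05, two-sided)
z_β = 0.739 (for power = 0.77)
d = 0.91

n = 2 · ((1.960 + 0.739) / 0.91)²
n = 2 · (2.966)²
n ≈ 17.59
Round up to the next whole number: n = 18 per group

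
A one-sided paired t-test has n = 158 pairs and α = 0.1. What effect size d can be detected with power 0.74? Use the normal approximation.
d ≈ 0.15

Minimum detectable effect (paired t-test, normal approximation):
d = (z_α + z_β) / √n
d = (1.282 + 0.643) / √158
d = 1.925 / 12.570
d ≈ 0.15

By Cohen's convention (0.2 small / 0.5 medium / 0.8 large): very small effect.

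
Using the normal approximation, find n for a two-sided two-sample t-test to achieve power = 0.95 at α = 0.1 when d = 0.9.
n = 27 per group

Sample size formula (two-sample t-test, normal approximation):
n = 2 · ((z_{α/2} + z_β) / d)²

z_{α/2} = 1.645 (for α = 0.1, two-sided)
z_β = 1.645 (for power = 0.95)
d = 0.9

n = 2 · ((1.645 + 1.645) / 0.9)²
n = 2 · (3.656)²
n ≈ 26.73
Round up to the next whole number: n = 27 per group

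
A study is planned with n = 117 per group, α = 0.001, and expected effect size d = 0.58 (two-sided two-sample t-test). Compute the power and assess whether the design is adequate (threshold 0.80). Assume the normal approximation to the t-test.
Power ≈ 0.87; the study is adequately powered (power ≥ 0.80)

Power calculation (two-sample t-test, normal approximation):
z_β = d · √(n/2) - z_{α/2}
z_β = 0.58 · √(117/2) - 3.291
z_β = 0.58 · 7.649 - 3.291
z_β = 1.146

Power = Φ(z_β) = Φ(1.146) ≈ 0.874

Effect size d = 0.58 is medium by Cohen's convention (0.2/0.5/0.8).

Threshold: power ≥ 0.80 is conventionally adequate.
Power ≈ 0.87 → the study is adequately powered (power ≥ 0.80).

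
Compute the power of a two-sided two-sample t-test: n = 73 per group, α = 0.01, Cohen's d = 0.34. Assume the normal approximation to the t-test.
Power ≈ 0.30

Power calculation (two-sample t-test, normal approximation):
z_β = d · √(n/2) - z_{α/2}
z_β = 0.34 · √(73/2) - 2.576
z_β = 0.34 · 6.042 - 2.576
z_β = -0.522

Power = Φ(z_β) = Φ(-0.522) ≈ 0.301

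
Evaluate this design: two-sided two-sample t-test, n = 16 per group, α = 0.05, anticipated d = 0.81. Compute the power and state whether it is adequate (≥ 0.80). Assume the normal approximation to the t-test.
Power ≈ 0.63; the study is underpowered (power < 0.80)

Power calculation (two-sample t-test, normal approximation):
z_β = d · √(n/2) - z_{α/2}
z_β = 0.81 · √(16/2) - 1.960
z_β = 0.81 · 2.828 - 1.960
z_β = 0.331

Power = Φ(z_β) = Φ(0.331) ≈ 0.630

Effect size d = 0.81 is large by Cohen's convention (0.2/0.5/0.8).

Threshold: power ≥ 0.80 is conventionally adequate.
Power ≈ 0.63 → the study is underpowered (power < 0.80).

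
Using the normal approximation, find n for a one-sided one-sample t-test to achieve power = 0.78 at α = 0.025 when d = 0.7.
n = 16

Sample size formula (one-sample t-test, normal approximation):
n = ((z_α + z_β) / d)²

z_α = 1.960 (for α = 0.025, one-sided)
z_β = 0.772 (for power = 0.78)
d = 0.7

n = ((1.960 + 0.772) / 0.7)²
n = (3.903)²
n ≈ 15.23
Round up to the next whole number: n = 16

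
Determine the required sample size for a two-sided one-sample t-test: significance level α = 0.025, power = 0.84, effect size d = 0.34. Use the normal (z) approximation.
n = 91

Sample size formula (one-sample t-test, normal approximation):
n = ((z_{α/2} + z_β) / d)²

z_{α/2} = 2.241 (for α = 0.025, two-sided)
z_β = 0.994 (for power = 0.84)
d = 0.34

n = ((2.241 + 0.994) / 0.34)²
n = (9.515)²
n ≈ 90.54
Round up to the next whole number: n = 91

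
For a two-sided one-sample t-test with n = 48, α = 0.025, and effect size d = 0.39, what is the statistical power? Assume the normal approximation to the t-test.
Power ≈ 0.68

Power calculation (one-sample t-test, normal approximation):
z_β = d · √n - z_{α/2}
z_β = 0.39 · √48 - 2.241
z_β = 0.39 · 6.928 - 2.241
z_β = 0.461

Power = Φ(z_β) = Φ(0.461) ≈ 0.677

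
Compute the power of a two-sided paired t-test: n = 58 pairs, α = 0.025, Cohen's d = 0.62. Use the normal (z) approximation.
Power ≈ 0.99

Power calculation (paired t-test, normal approximation):
z_β = d · √n - z_{α/2}
z_β = 0.62 · √58 - 2.241
z_β = 0.62 · 7.616 - 2.241
z_β = 2.480

Power = Φ(z_β) = Φ(2.480) ≈ 0.993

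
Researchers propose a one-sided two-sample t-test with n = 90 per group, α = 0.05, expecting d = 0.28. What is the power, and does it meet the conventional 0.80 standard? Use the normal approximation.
Power ≈ 0.59; the study is underpowered (power < 0.80)

Power calculation (two-sample t-test, normal approximation):
z_β = d · √(n/2) - z_α
z_β = 0.28 · √(90/2) - 1.645
z_β = 0.28 · 6.708 - 1.645
z_β = 0.233

Power = Φ(z_β) = Φ(0.233) ≈ 0.592

Effect size d = 0.28 is small by Cohen's convention (0.2/0.5/0.8).

Threshold: power ≥ 0.80 is conventionally adequate.
Power ≈ 0.59 → the study is underpowered (power < 0.80).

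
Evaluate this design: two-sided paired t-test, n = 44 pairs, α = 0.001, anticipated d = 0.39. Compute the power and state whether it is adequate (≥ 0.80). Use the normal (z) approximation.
Power ≈ 0.24; the study is underpowered (power < 0.80)

Power calculation (paired t-test, normal approximation):
z_β = d · √n - z_{α/2}
z_β = 0.39 · √44 - 3.291
z_β = 0.39 · 6.633 - 3.291
z_β = -0.704

Power = Φ(z_β) = Φ(-0.704) ≈ 0.241

Effect size d = 0.39 is small by Cohen's convention (0.2/0.5/0.8).

Threshold: power ≥ 0.80 is conventionally adequate.
Power ≈ 0.24 → the study is underpowered (power < 0.80).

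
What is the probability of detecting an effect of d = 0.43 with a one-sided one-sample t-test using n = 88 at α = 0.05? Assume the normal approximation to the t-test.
Power ≈ 0.99

Power calculation (one-sample t-test, normal approximation):
z_β = d · √n - z_α
z_β = 0.43 · √88 - 1.645
z_β = 0.43 · 9.381 - 1.645
z_β = 2.389

Power = Φ(z_β) = Φ(2.389) ≈ 0.992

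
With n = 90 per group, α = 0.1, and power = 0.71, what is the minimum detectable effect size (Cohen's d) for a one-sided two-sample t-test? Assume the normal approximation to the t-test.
d ≈ 0.27

Minimum detectable effect (two-sample t-test, normal approximation):
d = (z_α + z_β) / √(n/2)
d = (1.282 + 0.553) / √(90/2)
d = 1.835 / 6.708
d ≈ 0.27

By Cohen's convention (0.2 small / 0.5 medium / 0.8 large): small effect.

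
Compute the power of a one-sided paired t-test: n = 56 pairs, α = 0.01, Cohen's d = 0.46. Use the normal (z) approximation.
Power ≈ 0.87

Power calculation (paired t-test, normal approximation):
z_β = d · √n - z_α
z_β = 0.46 · √56 - 2.326
z_β = 0.46 · 7.483 - 2.326
z_β = 1.116

Power = Φ(z_β) = Φ(1.116) ≈ 0.868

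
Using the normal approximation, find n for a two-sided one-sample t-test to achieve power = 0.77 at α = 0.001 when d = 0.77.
n = 28

Sample size formula (one-sample t-test, normal approximation):
n = ((z_{α/2} + z_β) / d)²

z_{α/2} = 3.291 (for α = 0.001, two-sided)
z_β = 0.739 (for power = 0.77)
d = 0.77

n = ((3.291 + 0.739) / 0.77)²
n = (5.234)²
n ≈ 27.39
Round up to the next whole number: n = 28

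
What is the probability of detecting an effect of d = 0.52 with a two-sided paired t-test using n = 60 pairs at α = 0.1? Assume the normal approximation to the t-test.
Power ≈ 0.99

Power calculation (paired t-test, normal approximation):
z_β = d · √n - z_{α/2}
z_β = 0.52 · √60 - 1.645
z_β = 0.52 · 7.746 - 1.645
z_β = 2.383

Power = Φ(z_β) = Φ(2.383) ≈ 0.991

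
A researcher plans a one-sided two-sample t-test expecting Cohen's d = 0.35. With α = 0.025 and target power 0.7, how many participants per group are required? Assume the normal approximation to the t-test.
n = 101 per group

Sample size formula (two-sample t-test, normal approximation):
n = 2 · ((z_α + z_β) / d)²

z_α = 1.960 (for α = 0.025, one-sided)
z_β = 0.524 (for power = 0.7)
d = 0.35

n = 2 · ((1.960 + 0.524) / 0.35)²
n = 2 · (7.097)²
n ≈ 100.73
Round up to the next whole number: n = 101 per group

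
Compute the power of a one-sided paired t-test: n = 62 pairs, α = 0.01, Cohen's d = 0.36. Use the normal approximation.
Power ≈ 0.69

Power calculation (paired t-test, normal approximation):
z_β = d · √n - z_α
z_β = 0.36 · √62 - 2.326
z_β = 0.36 · 7.874 - 2.326
z_β = 0.508

Power = Φ(z_β) = Φ(0.508) ≈ 0.694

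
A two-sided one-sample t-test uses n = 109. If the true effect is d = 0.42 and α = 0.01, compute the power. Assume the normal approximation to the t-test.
Power ≈ 0.96

Power calculation (one-sample t-test, normal approximation):
z_β = d · √n - z_{α/2}
z_β = 0.42 · √109 - 2.576
z_β = 0.42 · 10.440 - 2.576
z_β = 1.809

Power = Φ(z_β) = Φ(1.809) ≈ 0.965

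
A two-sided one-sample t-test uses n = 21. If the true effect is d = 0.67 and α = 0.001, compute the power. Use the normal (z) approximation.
Power ≈ 0.41

Power calculation (one-sample t-test, normal approximation):
z_β = d · √n - z_{α/2}
z_β = 0.67 · √21 - 3.291
z_β = 0.67 · 4.583 - 3.291
z_β = -0.220

Power = Φ(z_β) = Φ(-0.220) ≈ 0.413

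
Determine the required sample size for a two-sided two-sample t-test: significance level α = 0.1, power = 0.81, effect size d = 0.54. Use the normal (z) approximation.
n = 44 per group

Sample size formula (two-sample t-test, normal approximation):
n = 2 · ((z_{α/2} + z_β) / d)²

z_{α/2} = 1.645 (for α = 0.1, two-sided)
z_β = 0.878 (for power = 0.81)
d = 0.54

n = 2 · ((1.645 + 0.878) / 0.54)²
n = 2 · (4.672)²
n ≈ 43.66
Round up to the next whole number: n = 44 per group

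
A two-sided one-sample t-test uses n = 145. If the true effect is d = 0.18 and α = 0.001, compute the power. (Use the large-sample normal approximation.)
Power ≈ 0.13

Power calculation (one-sample t-test, normal approximation):
z_β = d · √n - z_{α/2}
z_β = 0.18 · √145 - 3.291
z_β = 0.18 · 12.042 - 3.291
z_β = -1.123

Power = Φ(z_β) = Φ(-1.123) ≈ 0.131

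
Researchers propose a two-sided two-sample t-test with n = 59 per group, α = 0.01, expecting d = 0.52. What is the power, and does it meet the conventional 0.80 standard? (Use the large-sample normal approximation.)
Power ≈ 0.60; the study is underpowered (power < 0.80)

Power calculation (two-sample t-test, normal approximation):
z_β = d · √(n/2) - z_{α/2}
z_β = 0.52 · √(59/2) - 2.576
z_β = 0.52 · 5.431 - 2.576
z_β = 0.248

Power = Φ(z_β) = Φ(0.248) ≈ 0.598

Effect size d = 0.52 is medium by Cohen's convention (0.2/0.5/0.8).

Threshold: power ≥ 0.80 is conventionally adequate.
Power ≈ 0.60 → the study is underpowered (power < 0.80).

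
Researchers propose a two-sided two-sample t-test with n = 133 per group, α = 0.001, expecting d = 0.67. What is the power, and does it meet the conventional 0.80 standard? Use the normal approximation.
Power ≈ 0.99; the study is adequately powered (power ≥ 0.80)

Power calculation (two-sample t-test, normal approximation):
z_β = d · √(n/2) - z_{α/2}
z_β = 0.67 · √(133/2) - 3.291
z_β = 0.67 · 8.155 - 3.291
z_β = 2.173

Power = Φ(z_β) = Φ(2.173) ≈ 0.985

Effect size d = 0.67 is medium by Cohen's convention (0.2/0.5/0.8).

Threshold: power ≥ 0.80 is conventionally adequate.
Power ≈ 0.99 → the study is adequately powered (power ≥ 0.80).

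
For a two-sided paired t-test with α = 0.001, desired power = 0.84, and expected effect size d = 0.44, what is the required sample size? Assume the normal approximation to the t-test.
n = 95 pairs

Sample size formula (paired t-test, normal approximation):
n = ((z_{α/2} + z_β) / d)²

z_{α/2} = 3.291 (for α = 0.001, two-sided)
z_β = 0.994 (for power = 0.84)
d = 0.44

n = ((3.291 + 0.994) / 0.44)²
n = (9.739)²
n ≈ 94.85
Round up to the next whole number: n = 95 pairs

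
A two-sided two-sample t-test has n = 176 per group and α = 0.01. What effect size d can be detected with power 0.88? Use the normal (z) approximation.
d ≈ 0.40

Minimum detectable effect (two-sample t-test, normal approximation):
d = (z_{α/2} + z_β) / √(n/2)
d = (2.576 + 1.175) / √(176/2)
d = 3.751 / 9.381
d ≈ 0.40

By Cohen's convention (0.2 small / 0.5 medium / 0.8 large): small effect.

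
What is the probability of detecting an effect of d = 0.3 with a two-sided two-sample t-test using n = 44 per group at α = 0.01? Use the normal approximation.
Power ≈ 0.12

Power calculation (two-sample t-test, normal approximation):
z_β = d · √(n/2) - z_{α/2}
z_β = 0.3 · √(44/2) - 2.576
z_β = 0.3 · 4.690 - 2.576
z_β = -1.169

Power = Φ(z_β) = Φ(-1.169) ≈ 0.121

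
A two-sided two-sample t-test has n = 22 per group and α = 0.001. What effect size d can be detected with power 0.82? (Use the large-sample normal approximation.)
d ≈ 1.27

Minimum detectable effect (two-sample t-test, normal approximation):
d = (z_{α/2} + z_β) / √(n/2)
d = (3.291 + 0.915) / √(22/2)
d = 4.206 / 3.317
d ≈ 1.27

By Cohen's convention (0.2 small / 0.5 medium / 0.8 large): large effect.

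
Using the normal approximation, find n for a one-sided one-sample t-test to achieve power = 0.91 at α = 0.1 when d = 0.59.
n = 20

Sample size formula (one-sample t-test, normal approximation):
n = ((z_α + z_β) / d)²

z_α = 1.282 (for α = 0.1, one-sided)
z_β = 1.341 (for power = 0.91)
d = 0.59

n = ((1.282 + 1.341) / 0.59)²
n = (4.446)²
n ≈ 19.77
Round up to the next whole number: n = 20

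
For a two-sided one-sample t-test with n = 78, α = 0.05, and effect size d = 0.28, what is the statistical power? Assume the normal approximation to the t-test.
Power ≈ 0.70

Power calculation (one-sample t-test, normal approximation):
z_β = d · √n - z_{α/2}
z_β = 0.28 · √78 - 1.960
z_β = 0.28 · 8.832 - 1.960
z_β = 0.513

Power = Φ(z_β) = Φ(0.513) ≈ 0.696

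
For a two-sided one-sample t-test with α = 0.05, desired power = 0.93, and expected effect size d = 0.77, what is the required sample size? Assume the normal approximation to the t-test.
n = 20

Sample size formula (one-sample t-test, normal approximation):
n = ((z_{α/2} + z_β) / d)²

z_{α/2} = 1.960 (for α = 0.05, two-sided)
z_β = 1.476 (for power = 0.93)
d = 0.77

n = ((1.960 + 1.476) / 0.77)²
n = (4.462)²
n ≈ 19.91
Round up to the next whole number: n = 20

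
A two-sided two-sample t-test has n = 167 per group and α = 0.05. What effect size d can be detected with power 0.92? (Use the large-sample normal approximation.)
d ≈ 0.37

Minimum detectable effect (two-sample t-test, normal approximation):
d = (z_{α/2} + z_β) / √(n/2)
d = (1.960 + 1.405) / √(167/2)
d = 3.365 / 9.138
d ≈ 0.37

By Cohen's convention (0.2 small / 0.5 medium / 0.8 large): small effect.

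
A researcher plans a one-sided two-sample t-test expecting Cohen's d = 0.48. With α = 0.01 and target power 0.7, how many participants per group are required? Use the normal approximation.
n = 71 per group

Sample size formula (two-sample t-test, normal approximation):
n = 2 · ((z_α + z_β) / d)²

z_α = 2.326 (for α = 0.01, one-sided)
z_β = 0.524 (for power = 0.7)
d = 0.48

n = 2 · ((2.326 + 0.524) / 0.48)²
n = 2 · (5.938)²
n ≈ 70.52
Round up to the next whole number: n = 71 per group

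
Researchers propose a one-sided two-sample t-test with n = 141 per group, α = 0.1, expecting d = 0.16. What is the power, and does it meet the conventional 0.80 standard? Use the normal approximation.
Power ≈ 0.52; the study is underpowered (power < 0.80)

Power calculation (two-sample t-test, normal approximation):
z_β = d · √(n/2) - z_α
z_β = 0.16 · √(141/2) - 1.282
z_β = 0.16 · 8.396 - 1.282
z_β = 0.062

Power = Φ(z_β) = Φ(0.062) ≈ 0.525

Effect size d = 0.16 is very small by Cohen's convention (0.2/0.5/0.8).

Threshold: power ≥ 0.80 is conventionally adequate.
Power ≈ 0.52 → the study is underpowered (power < 0.80).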